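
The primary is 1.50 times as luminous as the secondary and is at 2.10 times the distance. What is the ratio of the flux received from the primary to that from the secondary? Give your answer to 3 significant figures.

0.340

F = L/(4πd²), so F_p/F_s = (L_p/L_s) / (d_p/d_s)²
= 1.50 / (2.10)² = 1.50 / 4.410 = 0.3401.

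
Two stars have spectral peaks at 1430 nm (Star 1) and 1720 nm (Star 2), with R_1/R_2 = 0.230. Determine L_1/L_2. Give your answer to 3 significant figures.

Wien's law gives T ∝ 1/λ_max, so T_1/T_2 = λ_2/λ_1 = 1720/1430 = 1.203.
Then L ∝ R²T⁴ gives L_1/L_2 = (0.230)² × (1.203)⁴ = 0.05290 × 2.093 = 0.1107.

0.111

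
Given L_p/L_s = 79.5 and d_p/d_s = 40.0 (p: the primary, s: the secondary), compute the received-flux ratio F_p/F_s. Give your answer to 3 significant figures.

F = L/(4πd²), so F_p/F_s = (L_p/L_s) / (d_p/d_s)²
= 79.5 / (40.0)² = 79.5 / 1600 = 0.04969.

0.0497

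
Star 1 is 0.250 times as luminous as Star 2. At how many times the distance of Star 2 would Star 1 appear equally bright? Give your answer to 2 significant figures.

Equal flux requires L_1/d_1² = L_2/d_2², so d_1/d_2 = √(L_1/L_2)
= √(0.250) = 0.5000.

0.50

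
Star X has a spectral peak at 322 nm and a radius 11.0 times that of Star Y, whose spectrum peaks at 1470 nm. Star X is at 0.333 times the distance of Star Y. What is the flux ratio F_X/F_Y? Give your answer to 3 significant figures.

Wien's law: T_X/T_Y = λ_Y/λ_X = 1470/322 = 4.565.
L_X/L_Y = (R_X/R_Y)²(T_X/T_Y)⁴ = (11.0)²(4.565)⁴ = 5.256×10^4.
F_X/F_Y = (L_X/L_Y)/(d_X/d_Y)² = 5.256×10^4/(0.333)² = 4.740×10^5.

4.74×10^5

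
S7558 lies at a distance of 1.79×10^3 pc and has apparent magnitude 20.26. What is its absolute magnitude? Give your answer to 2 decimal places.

9.00

M = m − 5 log₁₀(d/10 pc) = 20.26 − 5 log₁₀(1.79×10^3/10)
  = 20.26 − 5 × 2.253 = 20.26 − 11.26 = 9.00.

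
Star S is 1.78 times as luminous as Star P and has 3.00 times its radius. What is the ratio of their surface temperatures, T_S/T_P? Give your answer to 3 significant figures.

0.667

L ∝ R²T⁴ gives T ∝ (L/R²)^(1/4), so
T_S/T_P = (1.78 / 3.00²)^(1/4) = (0.1978)^(1/4) = 0.6669.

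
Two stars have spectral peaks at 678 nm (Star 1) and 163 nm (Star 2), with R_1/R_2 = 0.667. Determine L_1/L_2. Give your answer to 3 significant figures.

0.00149

Wien's law gives T ∝ 1/λ_max, so T_1/T_2 = λ_2/λ_1 = 163/678 = 0.2404.
Then L ∝ R²T⁴ gives L_1/L_2 = (0.667)² × (0.2404)⁴ = 0.4449 × 0.003341 = 0.001486.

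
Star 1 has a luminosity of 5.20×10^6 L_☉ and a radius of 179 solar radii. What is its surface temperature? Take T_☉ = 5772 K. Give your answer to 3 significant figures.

2.06×10^4 K

T/T_☉ = (L/L_☉)^(1/4) / (R/R_☉)^(1/2)
T = 5772 × (5.20×10^6)^(1/4) / √(179) = 5772 × 47.75 / 13.38 = 2.060×10^4 K.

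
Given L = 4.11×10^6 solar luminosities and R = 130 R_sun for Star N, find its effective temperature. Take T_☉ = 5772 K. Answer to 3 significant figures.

2.28×10^4 K

T/T_☉ = (L/L_☉)^(1/4) / (R/R_☉)^(1/2)
T = 5772 × (4.11×10^6)^(1/4) / √(130) = 5772 × 45.03 / 11.40 = 2.279×10^4 K.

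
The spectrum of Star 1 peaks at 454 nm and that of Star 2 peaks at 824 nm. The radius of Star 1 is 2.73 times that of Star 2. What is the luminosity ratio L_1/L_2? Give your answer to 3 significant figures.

80.9

Wien's law gives T ∝ 1/λ_max, so T_1/T_2 = λ_2/λ_1 = 824/454 = 1.815.
Then L ∝ R²T⁴ gives L_1/L_2 = (2.73)² × (1.815)⁴ = 7.453 × 10.85 = 80.87.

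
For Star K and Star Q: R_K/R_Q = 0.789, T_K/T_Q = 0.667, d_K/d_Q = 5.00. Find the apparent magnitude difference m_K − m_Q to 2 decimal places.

5.77

L_K/L_Q = (0.789)²(0.667)⁴ = 0.1232.
F_K/F_Q = (L_K/L_Q)/(d_K/d_Q)² = 0.1232/25.00 = 0.004929.
m_K − m_Q = −2.5 log₁₀(0.004929) = 5.77.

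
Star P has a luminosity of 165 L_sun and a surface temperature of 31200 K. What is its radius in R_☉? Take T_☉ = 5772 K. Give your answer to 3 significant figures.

0.440 R_☉

R/R_☉ = √(L/L_☉) / (T/T_☉)² = √(165) / (5.405)²
       = 12.85 / 29.22 = 0.4396.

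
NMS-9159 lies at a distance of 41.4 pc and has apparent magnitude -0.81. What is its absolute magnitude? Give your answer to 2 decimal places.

-3.90

M = m − 5 log₁₀(d/10 pc) = -0.81 − 5 log₁₀(41.4/10)
  = -0.81 − 5 × 0.617 = -0.81 − 3.09 = -3.90.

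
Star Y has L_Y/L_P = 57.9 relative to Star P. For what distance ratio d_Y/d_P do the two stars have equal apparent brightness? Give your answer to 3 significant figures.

7.61

Equal flux requires L_Y/d_Y² = L_P/d_P², so d_Y/d_P = √(L_Y/L_P)
= √(57.9) = 7.609.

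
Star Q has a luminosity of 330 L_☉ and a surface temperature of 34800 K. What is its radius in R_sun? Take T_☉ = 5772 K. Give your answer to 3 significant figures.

R/R_☉ = √(L/L_☉) / (T/T_☉)² = √(330) / (6.029)²
       = 18.17 / 36.35 = 0.4997.

0.500 R_sun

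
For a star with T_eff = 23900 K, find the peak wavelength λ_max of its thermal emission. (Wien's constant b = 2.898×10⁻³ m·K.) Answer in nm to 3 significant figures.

121 nm

λ_max = b/T = 2.898×10⁻³ / 23900 = 1.21×10^-7 m = 121.3 nm.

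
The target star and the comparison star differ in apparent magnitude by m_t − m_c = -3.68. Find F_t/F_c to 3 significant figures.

F_t/F_c = 10^(−(m_t − m_c)/2.5) = 10^(3.68/2.5) = 10^1.472 = 29.65.

29.6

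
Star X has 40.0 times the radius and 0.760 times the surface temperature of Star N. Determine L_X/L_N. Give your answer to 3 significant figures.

From the Stefan–Boltzmann law, L ∝ R²T⁴, so
L_X/L_N = (R_X/R_N)² (T_X/T_N)⁴ = (40.0)² × (0.760)⁴ = 1600 × 0.3336 = 533.8.

534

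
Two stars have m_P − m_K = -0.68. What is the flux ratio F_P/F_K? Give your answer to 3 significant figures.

1.87

F_P/F_K = 10^(−(m_P − m_K)/2.5) = 10^(0.68/2.5) = 10^0.272 = 1.871.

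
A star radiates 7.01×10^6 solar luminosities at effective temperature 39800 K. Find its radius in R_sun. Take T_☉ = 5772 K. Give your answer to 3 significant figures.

55.7 R_sun

R/R_☉ = √(L/L_☉) / (T/T_☉)² = √(7.01×10^6) / (6.895)²
       = 2648 / 47.55 = 55.69.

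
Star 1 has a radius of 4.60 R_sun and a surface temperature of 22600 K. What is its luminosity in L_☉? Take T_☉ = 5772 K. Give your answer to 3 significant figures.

L/L_☉ = (R/R_☉)² (T/T_☉)⁴ = (4.60)² × (22600/5772)⁴
       = 21.16 × (3.915)⁴ = 21.16 × 235.0 = 4973.

4.97×10^3 L_☉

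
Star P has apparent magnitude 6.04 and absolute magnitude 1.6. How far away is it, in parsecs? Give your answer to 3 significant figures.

77.3 pc

m − M = 5 log₁₀(d/10 pc)
6.04 − (1.6) = 4.44 = 5 log₁₀(d/10)
d = 10 × 10^(4.44/5) = 10 × 10^0.888 = 77.27 pc.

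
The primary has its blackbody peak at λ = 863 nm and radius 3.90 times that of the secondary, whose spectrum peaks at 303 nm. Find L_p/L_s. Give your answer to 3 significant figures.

Wien's law gives T ∝ 1/λ_max, so T_p/T_s = λ_s/λ_p = 303/863 = 0.3511.
Then L ∝ R²T⁴ gives L_p/L_s = (3.90)² × (0.3511)⁴ = 15.21 × 0.01520 = 0.2311.

0.231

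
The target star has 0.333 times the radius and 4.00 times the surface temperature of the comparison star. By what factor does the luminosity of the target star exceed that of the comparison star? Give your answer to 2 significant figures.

From the Stefan–Boltzmann law, L ∝ R²T⁴, so
L_t/L_c = (R_t/R_c)² (T_t/T_c)⁴ = (0.333)² × (4.00)⁴ = 0.1109 × 256.0 = 28.39.

28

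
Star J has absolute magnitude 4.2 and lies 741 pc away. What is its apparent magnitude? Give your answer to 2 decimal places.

m = M + 5 log₁₀(d/10 pc) = 4.2 + 5 log₁₀(741/10)
  = 4.2 + 5 × 1.870 = 4.2 + 9.35 = 13.55.

13.55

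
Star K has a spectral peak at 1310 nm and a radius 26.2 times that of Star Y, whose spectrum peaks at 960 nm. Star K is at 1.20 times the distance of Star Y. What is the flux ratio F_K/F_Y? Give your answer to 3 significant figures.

Wien's law: T_K/T_Y = λ_Y/λ_K = 960/1310 = 0.7328.
L_K/L_Y = (R_K/R_Y)²(T_K/T_Y)⁴ = (26.2)²(0.7328)⁴ = 198.0.
F_K/F_Y = (L_K/L_Y)/(d_K/d_Y)² = 198.0/(1.20)² = 137.5.

137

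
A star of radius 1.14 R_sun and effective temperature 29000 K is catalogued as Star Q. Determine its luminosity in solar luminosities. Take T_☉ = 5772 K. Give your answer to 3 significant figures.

L/L_☉ = (R/R_☉)² (T/T_☉)⁴ = (1.14)² × (29000/5772)⁴
       = 1.300 × (5.024)⁴ = 1.300 × 637.2 = 828.1.

828 solar luminosities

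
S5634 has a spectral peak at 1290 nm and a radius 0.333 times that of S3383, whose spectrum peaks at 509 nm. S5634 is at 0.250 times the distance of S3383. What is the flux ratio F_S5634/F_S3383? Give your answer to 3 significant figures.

Wien's law: T_S5634/T_S3383 = λ_S3383/λ_S5634 = 509/1290 = 0.3946.
L_S5634/L_S3383 = (R_S5634/R_S3383)²(T_S5634/T_S3383)⁴ = (0.333)²(0.3946)⁴ = 0.002688.
F_S5634/F_S3383 = (L_S5634/L_S3383)/(d_S5634/d_S3383)² = 0.002688/(0.250)² = 0.04301.

0.0430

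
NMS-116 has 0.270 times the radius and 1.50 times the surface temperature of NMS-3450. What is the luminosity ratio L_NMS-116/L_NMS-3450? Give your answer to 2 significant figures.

From the Stefan–Boltzmann law, L ∝ R²T⁴, so
L_NMS-116/L_NMS-3450 = (R_NMS-116/R_NMS-3450)² (T_NMS-116/T_NMS-3450)⁴ = (0.270)² × (1.50)⁴ = 0.07290 × 5.062 = 0.3691.

0.37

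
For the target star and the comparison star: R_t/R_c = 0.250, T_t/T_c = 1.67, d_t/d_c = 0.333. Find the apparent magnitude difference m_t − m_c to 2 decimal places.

-1.60

L_t/L_c = (0.250)²(1.67)⁴ = 0.4861.
F_t/F_c = (L_t/L_c)/(d_t/d_c)² = 0.4861/0.1109 = 4.384.
m_t − m_c = −2.5 log₁₀(4.384) = -1.60.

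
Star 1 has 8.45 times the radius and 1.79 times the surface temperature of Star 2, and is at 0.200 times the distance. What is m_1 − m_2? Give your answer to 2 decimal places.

L_1/L_2 = (8.45)²(1.79)⁴ = 733.0.
F_1/F_2 = (L_1/L_2)/(d_1/d_2)² = 733.0/0.04000 = 1.833×10^4.
m_1 − m_2 = −2.5 log₁₀(1.833×10^4) = -10.66.

-10.66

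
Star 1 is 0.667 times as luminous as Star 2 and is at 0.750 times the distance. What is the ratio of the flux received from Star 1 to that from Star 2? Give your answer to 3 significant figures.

1.19

F = L/(4πd²), so F_1/F_2 = (L_1/L_2) / (d_1/d_2)²
= 0.667 / (0.750)² = 0.667 / 0.5625 = 1.186.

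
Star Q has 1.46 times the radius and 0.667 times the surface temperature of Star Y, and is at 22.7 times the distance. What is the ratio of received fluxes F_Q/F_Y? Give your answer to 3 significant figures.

8.19×10^-4

L_Q/L_Y = (R_Q/R_Y)²(T_Q/T_Y)⁴ = (1.46)² × (0.667)⁴ = 0.4219.
F_Q/F_Y = (L_Q/L_Y)/(d_Q/d_Y)² = 0.4219 / (22.7)² = 8.188×10^-4.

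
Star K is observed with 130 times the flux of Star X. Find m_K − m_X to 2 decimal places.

-5.28

m_K − m_X = −2.5 log₁₀(F_K/F_X) = −2.5 log₁₀(130) = −2.5 × (2.114) = -5.285.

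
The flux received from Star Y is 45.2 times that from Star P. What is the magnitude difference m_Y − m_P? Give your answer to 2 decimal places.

-4.14

m_Y − m_P = −2.5 log₁₀(F_Y/F_P) = −2.5 log₁₀(45.2) = −2.5 × (1.655) = -4.138.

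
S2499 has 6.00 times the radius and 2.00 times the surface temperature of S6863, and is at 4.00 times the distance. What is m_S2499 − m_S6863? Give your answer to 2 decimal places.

L_S2499/L_S6863 = (6.00)²(2.00)⁴ = 576.0.
F_S2499/F_S6863 = (L_S2499/L_S6863)/(d_S2499/d_S6863)² = 576.0/16.00 = 36.00.
m_S2499 − m_S6863 = −2.5 log₁₀(36.00) = -3.89.

-3.89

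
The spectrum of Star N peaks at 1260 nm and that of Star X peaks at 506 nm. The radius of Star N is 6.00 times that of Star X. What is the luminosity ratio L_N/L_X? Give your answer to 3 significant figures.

Wien's law gives T ∝ 1/λ_max, so T_N/T_X = λ_X/λ_N = 506/1260 = 0.4016.
Then L ∝ R²T⁴ gives L_N/L_X = (6.00)² × (0.4016)⁴ = 36.00 × 0.02601 = 0.9363.

0.936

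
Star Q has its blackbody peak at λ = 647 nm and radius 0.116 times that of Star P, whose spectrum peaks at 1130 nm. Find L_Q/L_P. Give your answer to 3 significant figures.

Wien's law gives T ∝ 1/λ_max, so T_Q/T_P = λ_P/λ_Q = 1130/647 = 1.747.
Then L ∝ R²T⁴ gives L_Q/L_P = (0.116)² × (1.747)⁴ = 0.01346 × 9.305 = 0.1252.

0.125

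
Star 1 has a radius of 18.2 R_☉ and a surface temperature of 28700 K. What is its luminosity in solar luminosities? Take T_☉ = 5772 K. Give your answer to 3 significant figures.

L/L_☉ = (R/R_☉)² (T/T_☉)⁴ = (18.2)² × (28700/5772)⁴
       = 331.2 × (4.972)⁴ = 331.2 × 611.3 = 2.025×10^5.

2.02×10^5 solar luminosities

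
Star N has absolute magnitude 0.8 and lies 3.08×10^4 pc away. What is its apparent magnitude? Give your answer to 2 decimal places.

18.24

m = M + 5 log₁₀(d/10 pc) = 0.8 + 5 log₁₀(3.08×10^4/10)
  = 0.8 + 5 × 3.489 = 0.8 + 17.44 = 18.24.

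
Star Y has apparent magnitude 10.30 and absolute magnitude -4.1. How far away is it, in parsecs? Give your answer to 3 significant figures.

m − M = 5 log₁₀(d/10 pc)
10.30 − (-4.1) = 14.40 = 5 log₁₀(d/10)
d = 10 × 10^(14.40/5) = 10 × 10^2.880 = 7586 pc.

7.59×10^3 pc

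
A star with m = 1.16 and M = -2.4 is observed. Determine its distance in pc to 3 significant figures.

51.5 pc

m − M = 5 log₁₀(d/10 pc)
1.16 − (-2.4) = 3.56 = 5 log₁₀(d/10)
d = 10 × 10^(3.56/5) = 10 × 10^0.712 = 51.52 pc.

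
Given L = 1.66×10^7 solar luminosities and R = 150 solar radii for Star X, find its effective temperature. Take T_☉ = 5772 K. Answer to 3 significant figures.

3.01×10^4 K

T/T_☉ = (L/L_☉)^(1/4) / (R/R_☉)^(1/2)
T = 5772 × (1.66×10^7)^(1/4) / √(150) = 5772 × 63.83 / 12.25 = 3.008×10^4 K.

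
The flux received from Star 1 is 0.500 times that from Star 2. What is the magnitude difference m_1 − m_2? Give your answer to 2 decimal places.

0.75

m_1 − m_2 = −2.5 log₁₀(F_1/F_2) = −2.5 log₁₀(0.500) = −2.5 × (-0.301) = 0.753.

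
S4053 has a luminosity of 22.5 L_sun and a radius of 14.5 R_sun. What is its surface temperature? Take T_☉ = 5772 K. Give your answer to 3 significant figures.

T/T_☉ = (L/L_☉)^(1/4) / (R/R_☉)^(1/2)
T = 5772 × (22.5)^(1/4) / √(14.5) = 5772 × 2.178 / 3.808 = 3301 K.

3.30×10^3 K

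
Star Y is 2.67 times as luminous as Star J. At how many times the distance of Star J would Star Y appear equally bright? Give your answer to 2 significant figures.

1.6

Equal flux requires L_Y/d_Y² = L_J/d_J², so d_Y/d_J = √(L_Y/L_J)
= √(2.67) = 1.634.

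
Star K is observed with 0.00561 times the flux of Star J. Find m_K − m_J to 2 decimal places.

m_K − m_J = −2.5 log₁₀(F_K/F_J) = −2.5 log₁₀(0.00561) = −2.5 × (-2.251) = 5.628.

5.63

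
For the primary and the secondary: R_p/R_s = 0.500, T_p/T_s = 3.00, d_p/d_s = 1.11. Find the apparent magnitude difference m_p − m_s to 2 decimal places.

L_p/L_s = (0.500)²(3.00)⁴ = 20.25.
F_p/F_s = (L_p/L_s)/(d_p/d_s)² = 20.25/1.232 = 16.44.
m_p − m_s = −2.5 log₁₀(16.44) = -3.04.

-3.04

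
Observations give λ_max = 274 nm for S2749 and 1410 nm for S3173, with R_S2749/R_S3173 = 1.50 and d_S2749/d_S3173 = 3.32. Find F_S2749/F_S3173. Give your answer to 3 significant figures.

143

Wien's law: T_S2749/T_S3173 = λ_S3173/λ_S2749 = 1410/274 = 5.146.
L_S2749/L_S3173 = (R_S2749/R_S3173)²(T_S2749/T_S3173)⁴ = (1.50)²(5.146)⁴ = 1578.
F_S2749/F_S3173 = (L_S2749/L_S3173)/(d_S2749/d_S3173)² = 1578/(3.32)² = 143.1.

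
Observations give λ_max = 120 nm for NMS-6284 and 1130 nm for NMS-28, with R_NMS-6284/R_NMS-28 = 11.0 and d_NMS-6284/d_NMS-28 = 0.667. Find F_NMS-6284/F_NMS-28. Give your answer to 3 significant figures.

2.14×10^6

Wien's law: T_NMS-6284/T_NMS-28 = λ_NMS-28/λ_NMS-6284 = 1130/120 = 9.417.
L_NMS-6284/L_NMS-28 = (R_NMS-6284/R_NMS-28)²(T_NMS-6284/T_NMS-28)⁴ = (11.0)²(9.417)⁴ = 9.514×10^5.
F_NMS-6284/F_NMS-28 = (L_NMS-6284/L_NMS-28)/(d_NMS-6284/d_NMS-28)² = 9.514×10^5/(0.667)² = 2.139×10^6.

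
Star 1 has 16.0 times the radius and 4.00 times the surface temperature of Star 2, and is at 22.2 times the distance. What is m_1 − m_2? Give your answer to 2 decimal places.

L_1/L_2 = (16.0)²(4.00)⁴ = 6.554×10^4.
F_1/F_2 = (L_1/L_2)/(d_1/d_2)² = 6.554×10^4/492.8 = 133.0.
m_1 − m_2 = −2.5 log₁₀(133.0) = -5.31.

-5.31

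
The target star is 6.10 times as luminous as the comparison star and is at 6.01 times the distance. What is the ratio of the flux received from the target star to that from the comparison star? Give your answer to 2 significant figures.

F = L/(4πd²), so F_t/F_c = (L_t/L_c) / (d_t/d_c)²
= 6.10 / (6.01)² = 6.10 / 36.12 = 0.1689.

0.17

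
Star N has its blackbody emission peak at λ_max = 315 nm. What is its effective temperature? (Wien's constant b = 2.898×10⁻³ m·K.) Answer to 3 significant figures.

T = b/λ_max = 2.898×10⁻³ / (315×10⁻⁹) = 9200 K.

9.20×10^3 K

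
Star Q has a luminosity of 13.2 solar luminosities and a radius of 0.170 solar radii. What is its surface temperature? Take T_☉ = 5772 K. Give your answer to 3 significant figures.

T/T_☉ = (L/L_☉)^(1/4) / (R/R_☉)^(1/2)
T = 5772 × (13.2)^(1/4) / √(0.170) = 5772 × 1.906 / 0.4123 = 2.668×10^4 K.

2.67×10^4 K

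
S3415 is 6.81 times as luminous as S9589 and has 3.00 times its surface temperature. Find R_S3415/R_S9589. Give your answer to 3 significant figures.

L ∝ R²T⁴ gives R ∝ √L / T², so
R_S3415/R_S9589 = √(6.81) / (3.00)² = 2.610 / 9.000 = 0.2900.

0.290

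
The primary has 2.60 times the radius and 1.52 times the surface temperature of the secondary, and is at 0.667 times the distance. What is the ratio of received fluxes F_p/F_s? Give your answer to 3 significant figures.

81.1

L_p/L_s = (R_p/R_s)²(T_p/T_s)⁴ = (2.60)² × (1.52)⁴ = 36.08.
F_p/F_s = (L_p/L_s)/(d_p/d_s)² = 36.08 / (0.667)² = 81.11.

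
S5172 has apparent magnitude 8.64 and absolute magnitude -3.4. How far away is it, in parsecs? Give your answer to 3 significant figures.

2.56×10^3 pc

m − M = 5 log₁₀(d/10 pc)
8.64 − (-3.4) = 12.04 = 5 log₁₀(d/10)
d = 10 × 10^(12.04/5) = 10 × 10^2.408 = 2559 pc.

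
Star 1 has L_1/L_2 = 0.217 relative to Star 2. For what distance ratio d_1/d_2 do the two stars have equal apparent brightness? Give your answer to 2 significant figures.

Equal flux requires L_1/d_1² = L_2/d_2², so d_1/d_2 = √(L_1/L_2)
= √(0.217) = 0.4658.

0.47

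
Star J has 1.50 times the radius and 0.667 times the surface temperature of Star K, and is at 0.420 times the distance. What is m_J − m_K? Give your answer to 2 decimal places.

-1.01

L_J/L_K = (1.50)²(0.667)⁴ = 0.4453.
F_J/F_K = (L_J/L_K)/(d_J/d_K)² = 0.4453/0.1764 = 2.525.
m_J − m_K = −2.5 log₁₀(2.525) = -1.01.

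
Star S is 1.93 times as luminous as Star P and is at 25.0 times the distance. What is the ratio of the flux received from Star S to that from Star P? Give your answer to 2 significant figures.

F = L/(4πd²), so F_S/F_P = (L_S/L_P) / (d_S/d_P)²
= 1.93 / (25.0)² = 1.93 / 625.0 = 0.003088.

0.0031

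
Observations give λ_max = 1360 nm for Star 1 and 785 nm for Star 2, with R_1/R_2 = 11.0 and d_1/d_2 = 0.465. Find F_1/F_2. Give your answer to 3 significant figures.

Wien's law: T_1/T_2 = λ_2/λ_1 = 785/1360 = 0.5772.
L_1/L_2 = (R_1/R_2)²(T_1/T_2)⁴ = (11.0)²(0.5772)⁴ = 13.43.
F_1/F_2 = (L_1/L_2)/(d_1/d_2)² = 13.43/(0.465)² = 62.12.

62.1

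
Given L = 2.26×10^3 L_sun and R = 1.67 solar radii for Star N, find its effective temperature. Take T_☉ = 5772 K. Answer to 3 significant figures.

3.08×10^4 K

T/T_☉ = (L/L_☉)^(1/4) / (R/R_☉)^(1/2)
T = 5772 × (2.26×10^3)^(1/4) / √(1.67) = 5772 × 6.895 / 1.292 = 3.080×10^4 K.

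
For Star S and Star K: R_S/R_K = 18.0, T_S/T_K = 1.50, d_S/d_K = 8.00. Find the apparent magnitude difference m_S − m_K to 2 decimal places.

-3.52

L_S/L_K = (18.0)²(1.50)⁴ = 1640.
F_S/F_K = (L_S/L_K)/(d_S/d_K)² = 1640/64.00 = 25.63.
m_S − m_K = −2.5 log₁₀(25.63) = -3.52.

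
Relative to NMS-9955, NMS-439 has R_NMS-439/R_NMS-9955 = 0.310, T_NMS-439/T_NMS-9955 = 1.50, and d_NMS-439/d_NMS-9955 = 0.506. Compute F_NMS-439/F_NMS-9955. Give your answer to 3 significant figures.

L_NMS-439/L_NMS-9955 = (R_NMS-439/R_NMS-9955)²(T_NMS-439/T_NMS-9955)⁴ = (0.310)² × (1.50)⁴ = 0.4865.
F_NMS-439/F_NMS-9955 = (L_NMS-439/L_NMS-9955)/(d_NMS-439/d_NMS-9955)² = 0.4865 / (0.506)² = 1.900.

1.90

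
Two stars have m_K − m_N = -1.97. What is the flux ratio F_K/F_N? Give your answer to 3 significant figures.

6.14

F_K/F_N = 10^(−(m_K − m_N)/2.5) = 10^(1.97/2.5) = 10^0.788 = 6.138.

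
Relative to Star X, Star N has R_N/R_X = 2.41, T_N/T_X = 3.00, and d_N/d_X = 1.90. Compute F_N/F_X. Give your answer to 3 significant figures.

130

L_N/L_X = (R_N/R_X)²(T_N/T_X)⁴ = (2.41)² × (3.00)⁴ = 470.5.
F_N/F_X = (L_N/L_X)/(d_N/d_X)² = 470.5 / (1.90)² = 130.3.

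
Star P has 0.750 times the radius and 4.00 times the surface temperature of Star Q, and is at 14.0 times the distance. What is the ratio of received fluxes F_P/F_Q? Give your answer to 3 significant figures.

0.735

L_P/L_Q = (R_P/R_Q)²(T_P/T_Q)⁴ = (0.750)² × (4.00)⁴ = 144.0.
F_P/F_Q = (L_P/L_Q)/(d_P/d_Q)² = 144.0 / (14.0)² = 0.7347.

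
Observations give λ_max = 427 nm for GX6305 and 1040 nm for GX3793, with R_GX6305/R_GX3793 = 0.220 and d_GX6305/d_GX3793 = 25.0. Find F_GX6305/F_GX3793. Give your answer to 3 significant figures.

Wien's law: T_GX6305/T_GX3793 = λ_GX3793/λ_GX6305 = 1040/427 = 2.436.
L_GX6305/L_GX3793 = (R_GX6305/R_GX3793)²(T_GX6305/T_GX3793)⁴ = (0.220)²(2.436)⁴ = 1.703.
F_GX6305/F_GX3793 = (L_GX6305/L_GX3793)/(d_GX6305/d_GX3793)² = 1.703/(25.0)² = 0.002725.

0.00273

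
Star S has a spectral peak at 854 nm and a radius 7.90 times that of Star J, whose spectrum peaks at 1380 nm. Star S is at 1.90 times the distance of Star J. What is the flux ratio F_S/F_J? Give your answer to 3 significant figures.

Wien's law: T_S/T_J = λ_J/λ_S = 1380/854 = 1.616.
L_S/L_J = (R_S/R_J)²(T_S/T_J)⁴ = (7.90)²(1.616)⁴ = 425.5.
F_S/F_J = (L_S/L_J)/(d_S/d_J)² = 425.5/(1.90)² = 117.9.

118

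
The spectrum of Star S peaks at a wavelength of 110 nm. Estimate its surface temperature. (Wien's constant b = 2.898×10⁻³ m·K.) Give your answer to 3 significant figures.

2.63×10^4 K

T = b/λ_max = 2.898×10⁻³ / (110×10⁻⁹) = 2.635×10^4 K.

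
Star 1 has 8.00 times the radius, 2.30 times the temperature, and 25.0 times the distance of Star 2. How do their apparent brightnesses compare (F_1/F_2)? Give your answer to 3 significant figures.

2.87

L_1/L_2 = (R_1/R_2)²(T_1/T_2)⁴ = (8.00)² × (2.30)⁴ = 1791.
F_1/F_2 = (L_1/L_2)/(d_1/d_2)² = 1791 / (25.0)² = 2.866.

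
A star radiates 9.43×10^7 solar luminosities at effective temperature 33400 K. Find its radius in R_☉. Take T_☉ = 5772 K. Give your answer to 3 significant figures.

290 R_☉

R/R_☉ = √(L/L_☉) / (T/T_☉)² = √(9.43×10^7) / (5.787)²
       = 9711 / 33.48 = 290.0.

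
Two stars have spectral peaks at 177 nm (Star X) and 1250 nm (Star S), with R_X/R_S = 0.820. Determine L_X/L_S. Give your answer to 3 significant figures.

1.67×10^3

Wien's law gives T ∝ 1/λ_max, so T_X/T_S = λ_S/λ_X = 1250/177 = 7.062.
Then L ∝ R²T⁴ gives L_X/L_S = (0.820)² × (7.062)⁴ = 0.6724 × 2487 = 1673.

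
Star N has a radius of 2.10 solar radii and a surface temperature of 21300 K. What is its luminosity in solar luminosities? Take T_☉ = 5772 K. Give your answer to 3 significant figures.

818 solar luminosities

L/L_☉ = (R/R_☉)² (T/T_☉)⁴ = (2.10)² × (21300/5772)⁴
       = 4.410 × (3.690)⁴ = 4.410 × 185.4 = 817.8.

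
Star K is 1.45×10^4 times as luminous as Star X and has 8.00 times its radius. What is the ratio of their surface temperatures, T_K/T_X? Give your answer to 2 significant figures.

L ∝ R²T⁴ gives T ∝ (L/R²)^(1/4), so
T_K/T_X = (1.45×10^4 / 8.00²)^(1/4) = (226.6)^(1/4) = 3.880.

3.9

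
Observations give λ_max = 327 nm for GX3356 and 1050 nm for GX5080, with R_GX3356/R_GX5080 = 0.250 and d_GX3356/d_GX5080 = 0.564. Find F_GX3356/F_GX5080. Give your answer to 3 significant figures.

20.9

Wien's law: T_GX3356/T_GX5080 = λ_GX5080/λ_GX3356 = 1050/327 = 3.211.
L_GX3356/L_GX5080 = (R_GX3356/R_GX5080)²(T_GX3356/T_GX5080)⁴ = (0.250)²(3.211)⁴ = 6.644.
F_GX3356/F_GX5080 = (L_GX3356/L_GX5080)/(d_GX3356/d_GX5080)² = 6.644/(0.564)² = 20.89.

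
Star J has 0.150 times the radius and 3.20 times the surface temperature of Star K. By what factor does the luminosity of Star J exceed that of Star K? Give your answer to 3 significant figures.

From the Stefan–Boltzmann law, L ∝ R²T⁴, so
L_J/L_K = (R_J/R_K)² (T_J/T_K)⁴ = (0.150)² × (3.20)⁴ = 0.02250 × 104.9 = 2.359.

2.36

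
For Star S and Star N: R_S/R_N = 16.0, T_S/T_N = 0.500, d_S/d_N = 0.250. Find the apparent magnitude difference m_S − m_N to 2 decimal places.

-6.02

L_S/L_N = (16.0)²(0.500)⁴ = 16.00.
F_S/F_N = (L_S/L_N)/(d_S/d_N)² = 16.00/0.06250 = 256.0.
m_S − m_N = −2.5 log₁₀(256.0) = -6.02.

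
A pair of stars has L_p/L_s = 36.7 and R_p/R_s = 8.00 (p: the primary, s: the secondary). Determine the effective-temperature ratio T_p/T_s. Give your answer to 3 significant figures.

0.870

L ∝ R²T⁴ gives T ∝ (L/R²)^(1/4), so
T_p/T_s = (36.7 / 8.00²)^(1/4) = (0.5734)^(1/4) = 0.8702.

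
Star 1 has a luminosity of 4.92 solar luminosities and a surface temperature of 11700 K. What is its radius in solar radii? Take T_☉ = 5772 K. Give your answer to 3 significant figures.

R/R_☉ = √(L/L_☉) / (T/T_☉)² = √(4.92) / (2.027)²
       = 2.218 / 4.109 = 0.5398.

0.540 solar radii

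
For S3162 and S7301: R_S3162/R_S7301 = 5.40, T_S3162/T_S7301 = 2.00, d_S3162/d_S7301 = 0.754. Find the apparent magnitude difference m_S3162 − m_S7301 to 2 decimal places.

L_S3162/L_S7301 = (5.40)²(2.00)⁴ = 466.6.
F_S3162/F_S7301 = (L_S3162/L_S7301)/(d_S3162/d_S7301)² = 466.6/0.5685 = 820.7.
m_S3162 − m_S7301 = −2.5 log₁₀(820.7) = -7.29.

-7.29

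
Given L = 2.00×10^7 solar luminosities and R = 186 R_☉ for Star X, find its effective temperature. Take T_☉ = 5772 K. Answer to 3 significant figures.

2.83×10^4 K

T/T_☉ = (L/L_☉)^(1/4) / (R/R_☉)^(1/2)
T = 5772 × (2.00×10^7)^(1/4) / √(186) = 5772 × 66.87 / 13.64 = 2.830×10^4 K.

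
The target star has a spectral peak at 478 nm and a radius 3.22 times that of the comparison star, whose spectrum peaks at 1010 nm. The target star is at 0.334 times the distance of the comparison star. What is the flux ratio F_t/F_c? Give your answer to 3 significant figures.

Wien's law: T_t/T_c = λ_c/λ_t = 1010/478 = 2.113.
L_t/L_c = (R_t/R_c)²(T_t/T_c)⁴ = (3.22)²(2.113)⁴ = 206.7.
F_t/F_c = (L_t/L_c)/(d_t/d_c)² = 206.7/(0.334)² = 1853.

1.85×10^3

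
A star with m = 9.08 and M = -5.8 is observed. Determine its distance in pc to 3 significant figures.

9.46×10^3 pc

m − M = 5 log₁₀(d/10 pc)
9.08 − (-5.8) = 14.88 = 5 log₁₀(d/10)
d = 10 × 10^(14.88/5) = 10 × 10^2.976 = 9462 pc.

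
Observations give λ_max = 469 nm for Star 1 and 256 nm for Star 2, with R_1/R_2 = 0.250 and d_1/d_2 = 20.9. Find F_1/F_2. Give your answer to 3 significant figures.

Wien's law: T_1/T_2 = λ_2/λ_1 = 256/469 = 0.5458.
L_1/L_2 = (R_1/R_2)²(T_1/T_2)⁴ = (0.250)²(0.5458)⁴ = 0.005548.
F_1/F_2 = (L_1/L_2)/(d_1/d_2)² = 0.005548/(20.9)² = 1.270×10^-5.

1.27×10^-5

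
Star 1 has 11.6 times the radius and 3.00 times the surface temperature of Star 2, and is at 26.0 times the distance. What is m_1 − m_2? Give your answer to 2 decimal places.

L_1/L_2 = (11.6)²(3.00)⁴ = 1.090×10^4.
F_1/F_2 = (L_1/L_2)/(d_1/d_2)² = 1.090×10^4/676.0 = 16.12.
m_1 − m_2 = −2.5 log₁₀(16.12) = -3.02.

-3.02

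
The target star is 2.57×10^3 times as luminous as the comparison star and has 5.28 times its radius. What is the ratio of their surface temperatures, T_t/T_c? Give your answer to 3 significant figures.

3.10

L ∝ R²T⁴ gives T ∝ (L/R²)^(1/4), so
T_t/T_c = (2.57×10^3 / 5.28²)^(1/4) = (92.19)^(1/4) = 3.099.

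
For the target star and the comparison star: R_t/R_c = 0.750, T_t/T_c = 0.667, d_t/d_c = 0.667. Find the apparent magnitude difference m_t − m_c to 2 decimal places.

L_t/L_c = (0.750)²(0.667)⁴ = 0.1113.
F_t/F_c = (L_t/L_c)/(d_t/d_c)² = 0.1113/0.4449 = 0.2503.
m_t − m_c = −2.5 log₁₀(0.2503) = 1.50.

1.50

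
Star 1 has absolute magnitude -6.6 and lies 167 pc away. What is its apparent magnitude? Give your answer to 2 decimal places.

-0.49

m = M + 5 log₁₀(d/10 pc) = -6.6 + 5 log₁₀(167/10)
  = -6.6 + 5 × 1.223 = -6.6 + 6.11 = -0.49.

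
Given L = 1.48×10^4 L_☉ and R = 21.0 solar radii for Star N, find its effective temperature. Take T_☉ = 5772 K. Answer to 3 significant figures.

1.39×10^4 K

T/T_☉ = (L/L_☉)^(1/4) / (R/R_☉)^(1/2)
T = 5772 × (1.48×10^4)^(1/4) / √(21.0) = 5772 × 11.03 / 4.583 = 1.389×10^4 K.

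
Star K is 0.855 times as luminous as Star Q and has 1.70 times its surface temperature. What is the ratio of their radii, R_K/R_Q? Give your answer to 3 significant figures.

L ∝ R²T⁴ gives R ∝ √L / T², so
R_K/R_Q = √(0.855) / (1.70)² = 0.9247 / 2.890 = 0.3200.

0.320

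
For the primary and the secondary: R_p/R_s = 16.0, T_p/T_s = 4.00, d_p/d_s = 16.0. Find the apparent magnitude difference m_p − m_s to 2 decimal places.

L_p/L_s = (16.0)²(4.00)⁴ = 6.554×10^4.
F_p/F_s = (L_p/L_s)/(d_p/d_s)² = 6.554×10^4/256.0 = 256.0.
m_p − m_s = −2.5 log₁₀(256.0) = -6.02.

-6.02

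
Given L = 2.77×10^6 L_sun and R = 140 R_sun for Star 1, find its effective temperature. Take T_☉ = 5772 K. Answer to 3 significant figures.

1.99×10^4 K

T/T_☉ = (L/L_☉)^(1/4) / (R/R_☉)^(1/2)
T = 5772 × (2.77×10^6)^(1/4) / √(140) = 5772 × 40.80 / 11.83 = 1.990×10^4 K.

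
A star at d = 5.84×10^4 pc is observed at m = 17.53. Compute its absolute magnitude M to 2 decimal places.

-1.30

M = m − 5 log₁₀(d/10 pc) = 17.53 − 5 log₁₀(5.84×10^4/10)
  = 17.53 − 5 × 3.766 = 17.53 − 18.83 = -1.30.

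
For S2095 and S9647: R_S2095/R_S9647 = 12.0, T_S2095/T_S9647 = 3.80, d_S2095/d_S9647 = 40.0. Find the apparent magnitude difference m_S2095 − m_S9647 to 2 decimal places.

-3.18

L_S2095/L_S9647 = (12.0)²(3.80)⁴ = 3.003×10^4.
F_S2095/F_S9647 = (L_S2095/L_S9647)/(d_S2095/d_S9647)² = 3.003×10^4/1600 = 18.77.
m_S2095 − m_S9647 = −2.5 log₁₀(18.77) = -3.18.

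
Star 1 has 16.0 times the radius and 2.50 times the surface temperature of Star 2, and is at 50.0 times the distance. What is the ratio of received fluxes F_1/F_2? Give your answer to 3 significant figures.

L_1/L_2 = (R_1/R_2)²(T_1/T_2)⁴ = (16.0)² × (2.50)⁴ = 1.000×10^4.
F_1/F_2 = (L_1/L_2)/(d_1/d_2)² = 1.000×10^4 / (50.0)² = 4.000.

4.00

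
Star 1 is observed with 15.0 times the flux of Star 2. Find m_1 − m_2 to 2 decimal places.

-2.94

m_1 − m_2 = −2.5 log₁₀(F_1/F_2) = −2.5 log₁₀(15.0) = −2.5 × (1.176) = -2.940.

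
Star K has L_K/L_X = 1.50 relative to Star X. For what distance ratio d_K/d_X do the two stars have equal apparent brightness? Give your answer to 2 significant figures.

1.2

Equal flux requires L_K/d_K² = L_X/d_X², so d_K/d_X = √(L_K/L_X)
= √(1.50) = 1.225.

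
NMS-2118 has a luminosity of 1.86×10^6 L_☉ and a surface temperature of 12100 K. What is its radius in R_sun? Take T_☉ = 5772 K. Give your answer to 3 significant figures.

R/R_☉ = √(L/L_☉) / (T/T_☉)² = √(1.86×10^6) / (2.096)²
       = 1364 / 4.395 = 310.3.

310 R_sun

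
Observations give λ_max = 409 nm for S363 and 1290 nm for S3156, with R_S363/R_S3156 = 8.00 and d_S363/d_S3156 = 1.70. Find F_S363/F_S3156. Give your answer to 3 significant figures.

2.19×10^3

Wien's law: T_S363/T_S3156 = λ_S3156/λ_S363 = 1290/409 = 3.154.
L_S363/L_S3156 = (R_S363/R_S3156)²(T_S363/T_S3156)⁴ = (8.00)²(3.154)⁴ = 6334.
F_S363/F_S3156 = (L_S363/L_S3156)/(d_S363/d_S3156)² = 6334/(1.70)² = 2192.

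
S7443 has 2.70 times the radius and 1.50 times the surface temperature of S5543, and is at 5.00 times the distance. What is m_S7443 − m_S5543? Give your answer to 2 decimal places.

-0.42

L_S7443/L_S5543 = (2.70)²(1.50)⁴ = 36.91.
F_S7443/F_S5543 = (L_S7443/L_S5543)/(d_S7443/d_S5543)² = 36.91/25.00 = 1.476.
m_S7443 − m_S5543 = −2.5 log₁₀(1.476) = -0.42.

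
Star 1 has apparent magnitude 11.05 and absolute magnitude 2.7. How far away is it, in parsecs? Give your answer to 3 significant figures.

468 pc

m − M = 5 log₁₀(d/10 pc)
11.05 − (2.7) = 8.35 = 5 log₁₀(d/10)
d = 10 × 10^(8.35/5) = 10 × 10^1.670 = 467.7 pc.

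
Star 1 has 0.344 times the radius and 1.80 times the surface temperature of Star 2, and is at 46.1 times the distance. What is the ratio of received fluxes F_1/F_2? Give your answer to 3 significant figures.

5.85×10^-4

L_1/L_2 = (R_1/R_2)²(T_1/T_2)⁴ = (0.344)² × (1.80)⁴ = 1.242.
F_1/F_2 = (L_1/L_2)/(d_1/d_2)² = 1.242 / (46.1)² = 5.845×10^-4.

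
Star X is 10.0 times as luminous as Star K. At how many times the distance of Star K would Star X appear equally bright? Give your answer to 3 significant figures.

3.16

Equal flux requires L_X/d_X² = L_K/d_K², so d_X/d_K = √(L_X/L_K)
= √(10.0) = 3.162.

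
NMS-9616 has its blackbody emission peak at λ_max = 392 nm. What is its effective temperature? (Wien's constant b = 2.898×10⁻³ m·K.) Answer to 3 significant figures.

T = b/λ_max = 2.898×10⁻³ / (392×10⁻⁹) = 7393 K.

7.39×10^3 K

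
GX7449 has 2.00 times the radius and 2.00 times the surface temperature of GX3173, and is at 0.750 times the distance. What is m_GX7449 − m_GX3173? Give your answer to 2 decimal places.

L_GX7449/L_GX3173 = (2.00)²(2.00)⁴ = 64.00.
F_GX7449/F_GX3173 = (L_GX7449/L_GX3173)/(d_GX7449/d_GX3173)² = 64.00/0.5625 = 113.8.
m_GX7449 − m_GX3173 = −2.5 log₁₀(113.8) = -5.14.

-5.14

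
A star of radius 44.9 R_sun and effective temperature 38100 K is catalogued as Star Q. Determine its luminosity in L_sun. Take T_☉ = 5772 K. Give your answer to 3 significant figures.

L/L_☉ = (R/R_☉)² (T/T_☉)⁴ = (44.9)² × (38100/5772)⁴
       = 2016 × (6.601)⁴ = 2016 × 1898 = 3.827×10^6.

3.83×10^6 L_sun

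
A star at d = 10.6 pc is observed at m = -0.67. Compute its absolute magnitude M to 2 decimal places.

-0.80

M = m − 5 log₁₀(d/10 pc) = -0.67 − 5 log₁₀(10.6/10)
  = -0.67 − 5 × 0.025 = -0.67 − 0.13 = -0.80.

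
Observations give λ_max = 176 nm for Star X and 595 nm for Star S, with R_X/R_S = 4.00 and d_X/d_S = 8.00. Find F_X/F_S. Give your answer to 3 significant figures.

Wien's law: T_X/T_S = λ_S/λ_X = 595/176 = 3.381.
L_X/L_S = (R_X/R_S)²(T_X/T_S)⁴ = (4.00)²(3.381)⁴ = 2090.
F_X/F_S = (L_X/L_S)/(d_X/d_S)² = 2090/(8.00)² = 32.66.

32.7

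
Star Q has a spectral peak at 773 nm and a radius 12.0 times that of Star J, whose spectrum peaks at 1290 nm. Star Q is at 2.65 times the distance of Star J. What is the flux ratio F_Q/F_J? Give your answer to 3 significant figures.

159

Wien's law: T_Q/T_J = λ_J/λ_Q = 1290/773 = 1.669.
L_Q/L_J = (R_Q/R_J)²(T_Q/T_J)⁴ = (12.0)²(1.669)⁴ = 1117.
F_Q/F_J = (L_Q/L_J)/(d_Q/d_J)² = 1117/(2.65)² = 159.0.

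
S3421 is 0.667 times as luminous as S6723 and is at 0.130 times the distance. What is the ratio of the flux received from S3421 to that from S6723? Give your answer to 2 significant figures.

39

F = L/(4πd²), so F_S3421/F_S6723 = (L_S3421/L_S6723) / (d_S3421/d_S6723)²
= 0.667 / (0.130)² = 0.667 / 0.01690 = 39.47.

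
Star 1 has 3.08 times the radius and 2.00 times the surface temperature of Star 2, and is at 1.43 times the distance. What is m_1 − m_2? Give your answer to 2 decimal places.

-4.68

L_1/L_2 = (3.08)²(2.00)⁴ = 151.8.
F_1/F_2 = (L_1/L_2)/(d_1/d_2)² = 151.8/2.045 = 74.22.
m_1 − m_2 = −2.5 log₁₀(74.22) = -4.68.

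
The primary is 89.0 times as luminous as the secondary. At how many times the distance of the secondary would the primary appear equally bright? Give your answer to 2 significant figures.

9.4

Equal flux requires L_p/d_p² = L_s/d_s², so d_p/d_s = √(L_p/L_s)
= √(89.0) = 9.434.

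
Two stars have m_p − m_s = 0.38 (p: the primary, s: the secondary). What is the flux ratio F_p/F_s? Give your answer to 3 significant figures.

0.705

F_p/F_s = 10^(−(m_p − m_s)/2.5) = 10^(-0.38/2.5) = 10^-0.152 = 0.7047.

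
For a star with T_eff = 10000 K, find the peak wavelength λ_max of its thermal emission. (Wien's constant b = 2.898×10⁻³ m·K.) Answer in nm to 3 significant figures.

290 nm

λ_max = b/T = 2.898×10⁻³ / 10000 = 2.90×10^-7 m = 289.8 nm.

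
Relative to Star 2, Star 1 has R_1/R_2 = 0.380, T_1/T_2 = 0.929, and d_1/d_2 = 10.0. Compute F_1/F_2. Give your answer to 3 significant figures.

0.00108

L_1/L_2 = (R_1/R_2)²(T_1/T_2)⁴ = (0.380)² × (0.929)⁴ = 0.1076.
F_1/F_2 = (L_1/L_2)/(d_1/d_2)² = 0.1076 / (10.0)² = 0.001076.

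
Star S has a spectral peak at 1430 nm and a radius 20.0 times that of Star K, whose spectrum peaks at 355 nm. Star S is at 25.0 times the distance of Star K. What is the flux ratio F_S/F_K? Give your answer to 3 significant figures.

0.00243

Wien's law: T_S/T_K = λ_K/λ_S = 355/1430 = 0.2483.
L_S/L_K = (R_S/R_K)²(T_S/T_K)⁴ = (20.0)²(0.2483)⁴ = 1.519.
F_S/F_K = (L_S/L_K)/(d_S/d_K)² = 1.519/(25.0)² = 0.002431.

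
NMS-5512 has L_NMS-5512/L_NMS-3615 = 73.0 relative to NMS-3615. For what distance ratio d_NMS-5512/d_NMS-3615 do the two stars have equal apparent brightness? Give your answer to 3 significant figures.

Equal flux requires L_NMS-5512/d_NMS-5512² = L_NMS-3615/d_NMS-3615², so d_NMS-5512/d_NMS-3615 = √(L_NMS-5512/L_NMS-3615)
= √(73.0) = 8.544.

8.54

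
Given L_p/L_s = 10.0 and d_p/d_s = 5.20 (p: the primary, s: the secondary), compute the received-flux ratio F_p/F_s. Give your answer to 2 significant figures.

0.37

F = L/(4πd²), so F_p/F_s = (L_p/L_s) / (d_p/d_s)²
= 10.0 / (5.20)² = 10.0 / 27.04 = 0.3698.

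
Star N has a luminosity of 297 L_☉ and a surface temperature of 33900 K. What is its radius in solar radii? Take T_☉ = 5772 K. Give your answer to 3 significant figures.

0.500 solar radii

R/R_☉ = √(L/L_☉) / (T/T_☉)² = √(297) / (5.873)²
       = 17.23 / 34.49 = 0.4996.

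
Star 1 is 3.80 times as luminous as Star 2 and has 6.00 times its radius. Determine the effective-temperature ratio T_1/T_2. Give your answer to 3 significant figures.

0.570

L ∝ R²T⁴ gives T ∝ (L/R²)^(1/4), so
T_1/T_2 = (3.80 / 6.00²)^(1/4) = (0.1056)^(1/4) = 0.5700.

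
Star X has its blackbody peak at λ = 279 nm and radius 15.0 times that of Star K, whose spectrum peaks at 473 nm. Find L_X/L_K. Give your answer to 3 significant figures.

1.86×10^3

Wien's law gives T ∝ 1/λ_max, so T_X/T_K = λ_K/λ_X = 473/279 = 1.695.
Then L ∝ R²T⁴ gives L_X/L_K = (15.0)² × (1.695)⁴ = 225.0 × 8.261 = 1859.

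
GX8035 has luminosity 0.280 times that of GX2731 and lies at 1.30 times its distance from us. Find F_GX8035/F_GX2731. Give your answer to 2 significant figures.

F = L/(4πd²), so F_GX8035/F_GX2731 = (L_GX8035/L_GX2731) / (d_GX8035/d_GX2731)²
= 0.280 / (1.30)² = 0.280 / 1.690 = 0.1657.

0.17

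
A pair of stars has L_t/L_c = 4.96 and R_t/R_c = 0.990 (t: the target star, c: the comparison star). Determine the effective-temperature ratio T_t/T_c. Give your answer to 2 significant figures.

L ∝ R²T⁴ gives T ∝ (L/R²)^(1/4), so
T_t/T_c = (4.96 / 0.990²)^(1/4) = (5.061)^(1/4) = 1.500.

1.5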